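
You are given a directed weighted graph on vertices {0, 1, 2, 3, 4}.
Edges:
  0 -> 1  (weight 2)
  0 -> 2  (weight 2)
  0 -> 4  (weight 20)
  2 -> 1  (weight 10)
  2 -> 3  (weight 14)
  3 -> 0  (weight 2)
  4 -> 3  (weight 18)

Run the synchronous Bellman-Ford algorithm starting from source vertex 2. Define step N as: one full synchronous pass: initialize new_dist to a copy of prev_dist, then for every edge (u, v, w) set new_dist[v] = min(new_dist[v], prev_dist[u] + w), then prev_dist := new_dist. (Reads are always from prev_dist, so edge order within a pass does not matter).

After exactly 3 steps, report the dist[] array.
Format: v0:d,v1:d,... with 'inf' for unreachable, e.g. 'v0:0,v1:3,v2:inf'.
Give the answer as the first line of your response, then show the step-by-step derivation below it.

v0:16,v1:10,v2:0,v3:14,v4:36

step 1: dist = v0:inf,v1:10,v2:0,v3:14,v4:inf
step 2: dist = v0:16,v1:10,v2:0,v3:14,v4:inf
step 3: dist = v0:16,v1:10,v2:0,v3:14,v4:36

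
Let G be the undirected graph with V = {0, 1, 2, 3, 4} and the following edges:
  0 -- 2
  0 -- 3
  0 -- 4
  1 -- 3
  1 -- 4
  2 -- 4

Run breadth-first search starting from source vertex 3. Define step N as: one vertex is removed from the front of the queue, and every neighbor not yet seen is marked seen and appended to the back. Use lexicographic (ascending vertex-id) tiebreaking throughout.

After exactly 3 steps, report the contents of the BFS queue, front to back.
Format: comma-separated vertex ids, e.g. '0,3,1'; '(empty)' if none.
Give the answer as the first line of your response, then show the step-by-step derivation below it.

2,4

step 1: dequeue 3; queue=[0,1]; order=3
step 2: dequeue 0; queue=[1,2,4]; order=3,0
step 3: dequeue 1; queue=[2,4]; order=3,0,1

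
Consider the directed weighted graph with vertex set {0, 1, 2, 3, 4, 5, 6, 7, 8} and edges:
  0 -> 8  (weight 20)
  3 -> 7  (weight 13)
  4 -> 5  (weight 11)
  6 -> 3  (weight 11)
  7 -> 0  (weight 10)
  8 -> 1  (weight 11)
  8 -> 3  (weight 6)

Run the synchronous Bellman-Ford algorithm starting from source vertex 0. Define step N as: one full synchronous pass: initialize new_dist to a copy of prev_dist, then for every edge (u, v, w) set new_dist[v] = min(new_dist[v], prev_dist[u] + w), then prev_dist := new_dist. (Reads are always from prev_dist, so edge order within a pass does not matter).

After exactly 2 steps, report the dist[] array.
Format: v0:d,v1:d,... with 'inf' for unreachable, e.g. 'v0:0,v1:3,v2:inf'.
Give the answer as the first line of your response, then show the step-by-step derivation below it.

v0:0,v1:31,v2:inf,v3:26,v4:inf,v5:inf,v6:inf,v7:inf,v8:20

step 1: dist = v0:0,v1:inf,v2:inf,v3:inf,v4:inf,v5:inf,v6:inf,v7:inf,v8:20
step 2: dist = v0:0,v1:31,v2:inf,v3:26,v4:inf,v5:inf,v6:inf,v7:inf,v8:20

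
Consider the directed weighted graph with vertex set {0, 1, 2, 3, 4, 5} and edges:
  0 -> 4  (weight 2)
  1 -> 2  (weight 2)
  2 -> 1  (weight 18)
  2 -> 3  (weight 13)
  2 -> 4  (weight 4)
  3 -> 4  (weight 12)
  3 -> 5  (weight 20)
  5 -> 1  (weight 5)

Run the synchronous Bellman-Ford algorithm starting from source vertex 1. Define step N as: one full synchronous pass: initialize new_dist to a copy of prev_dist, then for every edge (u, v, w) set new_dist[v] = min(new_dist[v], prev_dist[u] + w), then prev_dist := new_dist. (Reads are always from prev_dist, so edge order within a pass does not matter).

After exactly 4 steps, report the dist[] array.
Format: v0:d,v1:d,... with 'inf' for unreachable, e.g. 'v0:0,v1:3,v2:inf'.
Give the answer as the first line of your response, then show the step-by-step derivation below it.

v0:inf,v1:0,v2:2,v3:15,v4:6,v5:35

step 1: dist = v0:inf,v1:0,v2:2,v3:inf,v4:inf,v5:inf
step 2: dist = v0:inf,v1:0,v2:2,v3:15,v4:6,v5:inf
step 3: dist = v0:inf,v1:0,v2:2,v3:15,v4:6,v5:35
step 4: dist = v0:inf,v1:0,v2:2,v3:15,v4:6,v5:35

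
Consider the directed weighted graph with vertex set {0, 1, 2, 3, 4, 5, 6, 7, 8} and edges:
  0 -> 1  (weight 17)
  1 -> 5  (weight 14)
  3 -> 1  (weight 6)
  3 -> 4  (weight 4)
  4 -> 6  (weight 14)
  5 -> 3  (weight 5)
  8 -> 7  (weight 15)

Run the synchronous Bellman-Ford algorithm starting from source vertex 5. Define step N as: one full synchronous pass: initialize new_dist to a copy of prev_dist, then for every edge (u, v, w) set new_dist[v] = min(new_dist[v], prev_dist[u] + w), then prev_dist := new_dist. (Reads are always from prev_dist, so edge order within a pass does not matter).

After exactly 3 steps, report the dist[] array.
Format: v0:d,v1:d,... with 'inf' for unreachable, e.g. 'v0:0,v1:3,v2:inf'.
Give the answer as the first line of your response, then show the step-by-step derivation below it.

v0:inf,v1:11,v2:inf,v3:5,v4:9,v5:0,v6:23,v7:inf,v8:inf

step 1: dist = v0:inf,v1:inf,v2:inf,v3:5,v4:inf,v5:0,v6:inf,v7:inf,v8:inf
step 2: dist = v0:inf,v1:11,v2:inf,v3:5,v4:9,v5:0,v6:inf,v7:inf,v8:inf
step 3: dist = v0:inf,v1:11,v2:inf,v3:5,v4:9,v5:0,v6:23,v7:inf,v8:inf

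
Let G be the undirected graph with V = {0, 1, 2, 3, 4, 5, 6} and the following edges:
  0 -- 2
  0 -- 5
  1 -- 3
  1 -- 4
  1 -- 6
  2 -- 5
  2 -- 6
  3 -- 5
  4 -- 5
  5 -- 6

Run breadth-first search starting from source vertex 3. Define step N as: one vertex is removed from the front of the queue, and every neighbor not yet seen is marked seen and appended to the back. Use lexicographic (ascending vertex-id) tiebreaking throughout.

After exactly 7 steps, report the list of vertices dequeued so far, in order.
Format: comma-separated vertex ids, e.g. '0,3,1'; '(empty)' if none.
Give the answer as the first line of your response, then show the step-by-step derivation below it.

3,1,5,4,6,0,2

step 1: dequeue 3; queue=[1,5]; order=3
step 2: dequeue 1; queue=[5,4,6]; order=3,1
step 3: dequeue 5; queue=[4,6,0,2]; order=3,1,5
step 4: dequeue 4; queue=[6,0,2]; order=3,1,5,4
step 5: dequeue 6; queue=[0,2]; order=3,1,5,4,6
step 6: dequeue 0; queue=[2]; order=3,1,5,4,6,0
step 7: dequeue 2; queue=[(empty)]; order=3,1,5,4,6,0,2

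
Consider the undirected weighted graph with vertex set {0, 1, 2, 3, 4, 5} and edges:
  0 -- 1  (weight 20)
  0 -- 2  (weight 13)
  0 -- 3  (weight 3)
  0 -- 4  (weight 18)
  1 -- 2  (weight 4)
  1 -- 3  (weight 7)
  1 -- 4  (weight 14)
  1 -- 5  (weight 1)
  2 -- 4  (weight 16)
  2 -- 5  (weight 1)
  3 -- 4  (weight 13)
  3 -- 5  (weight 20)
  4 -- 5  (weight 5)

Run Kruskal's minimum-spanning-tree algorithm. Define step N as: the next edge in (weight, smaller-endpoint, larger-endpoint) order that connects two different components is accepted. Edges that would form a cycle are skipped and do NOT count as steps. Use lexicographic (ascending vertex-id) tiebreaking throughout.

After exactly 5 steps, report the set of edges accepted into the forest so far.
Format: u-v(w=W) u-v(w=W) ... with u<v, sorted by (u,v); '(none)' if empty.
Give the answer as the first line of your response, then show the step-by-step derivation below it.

0-3(w=3) 1-3(w=7) 1-5(w=1) 2-5(w=1) 4-5(w=5)

step 1: add edge 1-5 (w=1); MST = {1-5(w=1)}
step 2: add edge 2-5 (w=1); MST = {1-5(w=1) 2-5(w=1)}
step 3: add edge 0-3 (w=3); MST = {0-3(w=3) 1-5(w=1) 2-5(w=1)}
step 4: add edge 4-5 (w=5); MST = {0-3(w=3) 1-5(w=1) 2-5(w=1) 4-5(w=5)}
step 5: add edge 1-3 (w=7); MST = {0-3(w=3) 1-3(w=7) 1-5(w=1) 2-5(w=1) 4-5(w=5)}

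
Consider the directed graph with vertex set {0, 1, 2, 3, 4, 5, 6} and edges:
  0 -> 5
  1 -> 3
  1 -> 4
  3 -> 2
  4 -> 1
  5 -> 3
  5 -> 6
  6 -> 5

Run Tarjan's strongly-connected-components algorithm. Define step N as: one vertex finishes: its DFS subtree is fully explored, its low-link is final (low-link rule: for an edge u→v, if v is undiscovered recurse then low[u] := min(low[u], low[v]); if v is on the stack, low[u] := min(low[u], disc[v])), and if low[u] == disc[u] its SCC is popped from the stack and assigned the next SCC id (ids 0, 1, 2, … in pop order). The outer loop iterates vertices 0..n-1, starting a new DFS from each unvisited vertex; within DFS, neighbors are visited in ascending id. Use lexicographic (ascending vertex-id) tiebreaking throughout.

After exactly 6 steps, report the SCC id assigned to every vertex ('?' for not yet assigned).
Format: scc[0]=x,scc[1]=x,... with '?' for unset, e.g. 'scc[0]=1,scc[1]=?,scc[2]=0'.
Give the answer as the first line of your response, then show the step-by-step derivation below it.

scc[0]=3,scc[1]=?,scc[2]=0,scc[3]=1,scc[4]=?,scc[5]=2,scc[6]=2

step 1: low=(low[0]=0,low[1]=?,low[2]=3,low[3]=2,low[4]=?,low[5]=1,low[6]=?); scc=(scc[0]=?,scc[1]=?,scc[2]=0,scc[3]=?,scc[4]=?,scc[5]=?,scc[6]=?)
step 2: low=(low[0]=0,low[1]=?,low[2]=3,low[3]=2,low[4]=?,low[5]=1,low[6]=?); scc=(scc[0]=?,scc[1]=?,scc[2]=0,scc[3]=1,scc[4]=?,scc[5]=?,scc[6]=?)
step 3: low=(low[0]=0,low[1]=?,low[2]=3,low[3]=2,low[4]=?,low[5]=1,low[6]=1); scc=(scc[0]=?,scc[1]=?,scc[2]=0,scc[3]=1,scc[4]=?,scc[5]=?,scc[6]=?)
step 4: low=(low[0]=0,low[1]=?,low[2]=3,low[3]=2,low[4]=?,low[5]=1,low[6]=1); scc=(scc[0]=?,scc[1]=?,scc[2]=0,scc[3]=1,scc[4]=?,scc[5]=2,scc[6]=2)
step 5: low=(low[0]=0,low[1]=?,low[2]=3,low[3]=2,low[4]=?,low[5]=1,low[6]=1); scc=(scc[0]=3,scc[1]=?,scc[2]=0,scc[3]=1,scc[4]=?,scc[5]=2,scc[6]=2)
step 6: low=(low[0]=0,low[1]=5,low[2]=3,low[3]=2,low[4]=5,low[5]=1,low[6]=1); scc=(scc[0]=3,scc[1]=?,scc[2]=0,scc[3]=1,scc[4]=?,scc[5]=2,scc[6]=2)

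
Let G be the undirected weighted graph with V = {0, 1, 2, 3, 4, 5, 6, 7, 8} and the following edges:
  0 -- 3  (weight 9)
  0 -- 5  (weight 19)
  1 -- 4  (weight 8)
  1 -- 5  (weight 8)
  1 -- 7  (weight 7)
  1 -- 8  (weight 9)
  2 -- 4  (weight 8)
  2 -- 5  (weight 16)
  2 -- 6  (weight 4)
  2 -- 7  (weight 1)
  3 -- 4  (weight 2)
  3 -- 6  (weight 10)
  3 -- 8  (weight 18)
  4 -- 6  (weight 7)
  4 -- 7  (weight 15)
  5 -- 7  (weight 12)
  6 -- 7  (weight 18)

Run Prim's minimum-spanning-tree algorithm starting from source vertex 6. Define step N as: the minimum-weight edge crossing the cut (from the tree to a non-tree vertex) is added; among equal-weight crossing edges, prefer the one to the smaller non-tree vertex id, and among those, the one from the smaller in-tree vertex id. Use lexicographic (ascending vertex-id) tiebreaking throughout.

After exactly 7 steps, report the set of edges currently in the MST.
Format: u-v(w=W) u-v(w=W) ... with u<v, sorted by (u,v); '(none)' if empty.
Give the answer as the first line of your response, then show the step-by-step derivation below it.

0-3(w=9) 1-5(w=8) 1-7(w=7) 2-6(w=4) 2-7(w=1) 3-4(w=2) 4-6(w=7)

step 1: add edge 2-6 (w=4); MST = {2-6(w=4)}
step 2: add edge 2-7 (w=1); MST = {2-6(w=4) 2-7(w=1)}
step 3: add edge 1-7 (w=7); MST = {1-7(w=7) 2-6(w=4) 2-7(w=1)}
step 4: add edge 4-6 (w=7); MST = {1-7(w=7) 2-6(w=4) 2-7(w=1) 4-6(w=7)}
step 5: add edge 3-4 (w=2); MST = {1-7(w=7) 2-6(w=4) 2-7(w=1) 3-4(w=2) 4-6(w=7)}
step 6: add edge 1-5 (w=8); MST = {1-5(w=8) 1-7(w=7) 2-6(w=4) 2-7(w=1) 3-4(w=2) 4-6(w=7)}
step 7: add edge 0-3 (w=9); MST = {0-3(w=9) 1-5(w=8) 1-7(w=7) 2-6(w=4) 2-7(w=1) 3-4(w=2) 4-6(w=7)}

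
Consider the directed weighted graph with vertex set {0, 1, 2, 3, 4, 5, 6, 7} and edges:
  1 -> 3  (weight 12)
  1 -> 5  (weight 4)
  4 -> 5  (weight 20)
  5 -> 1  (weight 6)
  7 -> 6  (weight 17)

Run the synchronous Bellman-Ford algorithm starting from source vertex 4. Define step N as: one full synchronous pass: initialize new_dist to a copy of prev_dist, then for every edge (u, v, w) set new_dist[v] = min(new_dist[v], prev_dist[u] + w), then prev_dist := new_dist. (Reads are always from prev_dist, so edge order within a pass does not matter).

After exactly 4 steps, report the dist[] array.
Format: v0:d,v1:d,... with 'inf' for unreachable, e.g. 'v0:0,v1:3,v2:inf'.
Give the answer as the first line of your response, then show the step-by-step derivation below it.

v0:inf,v1:26,v2:inf,v3:38,v4:0,v5:20,v6:inf,v7:inf

step 1: dist = v0:inf,v1:inf,v2:inf,v3:inf,v4:0,v5:20,v6:inf,v7:inf
step 2: dist = v0:inf,v1:26,v2:inf,v3:inf,v4:0,v5:20,v6:inf,v7:inf
step 3: dist = v0:inf,v1:26,v2:inf,v3:38,v4:0,v5:20,v6:inf,v7:inf
step 4: dist = v0:inf,v1:26,v2:inf,v3:38,v4:0,v5:20,v6:inf,v7:inf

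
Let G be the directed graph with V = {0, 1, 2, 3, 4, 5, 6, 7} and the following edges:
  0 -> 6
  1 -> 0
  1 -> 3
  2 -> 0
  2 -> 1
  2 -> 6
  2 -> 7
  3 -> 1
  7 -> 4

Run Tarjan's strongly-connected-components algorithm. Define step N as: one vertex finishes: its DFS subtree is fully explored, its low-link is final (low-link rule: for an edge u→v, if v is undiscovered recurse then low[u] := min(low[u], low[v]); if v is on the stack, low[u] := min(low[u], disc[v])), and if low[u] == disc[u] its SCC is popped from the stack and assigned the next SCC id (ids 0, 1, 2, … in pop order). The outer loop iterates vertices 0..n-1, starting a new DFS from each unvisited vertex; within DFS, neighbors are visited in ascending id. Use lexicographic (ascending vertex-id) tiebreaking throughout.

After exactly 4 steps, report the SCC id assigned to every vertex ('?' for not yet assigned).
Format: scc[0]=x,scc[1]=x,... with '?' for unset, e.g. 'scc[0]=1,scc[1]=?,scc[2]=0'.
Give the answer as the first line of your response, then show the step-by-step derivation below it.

scc[0]=1,scc[1]=2,scc[2]=?,scc[3]=2,scc[4]=?,scc[5]=?,scc[6]=0,scc[7]=?

step 1: low=(low[0]=0,low[1]=?,low[2]=?,low[3]=?,low[4]=?,low[5]=?,low[6]=1,low[7]=?); scc=(scc[0]=?,scc[1]=?,scc[2]=?,scc[3]=?,scc[4]=?,scc[5]=?,scc[6]=0,scc[7]=?)
step 2: low=(low[0]=0,low[1]=?,low[2]=?,low[3]=?,low[4]=?,low[5]=?,low[6]=1,low[7]=?); scc=(scc[0]=1,scc[1]=?,scc[2]=?,scc[3]=?,scc[4]=?,scc[5]=?,scc[6]=0,scc[7]=?)
step 3: low=(low[0]=0,low[1]=2,low[2]=?,low[3]=2,low[4]=?,low[5]=?,low[6]=1,low[7]=?); scc=(scc[0]=1,scc[1]=?,scc[2]=?,scc[3]=?,scc[4]=?,scc[5]=?,scc[6]=0,scc[7]=?)
step 4: low=(low[0]=0,low[1]=2,low[2]=?,low[3]=2,low[4]=?,low[5]=?,low[6]=1,low[7]=?); scc=(scc[0]=1,scc[1]=2,scc[2]=?,scc[3]=2,scc[4]=?,scc[5]=?,scc[6]=0,scc[7]=?)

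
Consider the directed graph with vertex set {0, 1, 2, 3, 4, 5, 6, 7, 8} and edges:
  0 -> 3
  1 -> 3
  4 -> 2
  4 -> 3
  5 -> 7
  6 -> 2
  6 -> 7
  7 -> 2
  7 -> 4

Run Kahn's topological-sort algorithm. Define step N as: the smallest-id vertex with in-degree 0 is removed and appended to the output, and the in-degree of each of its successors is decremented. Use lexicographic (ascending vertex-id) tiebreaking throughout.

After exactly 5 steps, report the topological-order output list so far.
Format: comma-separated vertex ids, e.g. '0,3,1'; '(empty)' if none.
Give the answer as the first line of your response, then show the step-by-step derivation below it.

0,1,5,6,7

step 1: output 0; order=[0]; indeg=(0,0,3,2,1,0,0,2,0)
step 2: output 1; order=[0,1]; indeg=(0,0,3,1,1,0,0,2,0)
step 3: output 5; order=[0,1,5]; indeg=(0,0,3,1,1,0,0,1,0)
step 4: output 6; order=[0,1,5,6]; indeg=(0,0,2,1,1,0,0,0,0)
step 5: output 7; order=[0,1,5,6,7]; indeg=(0,0,1,1,0,0,0,0,0)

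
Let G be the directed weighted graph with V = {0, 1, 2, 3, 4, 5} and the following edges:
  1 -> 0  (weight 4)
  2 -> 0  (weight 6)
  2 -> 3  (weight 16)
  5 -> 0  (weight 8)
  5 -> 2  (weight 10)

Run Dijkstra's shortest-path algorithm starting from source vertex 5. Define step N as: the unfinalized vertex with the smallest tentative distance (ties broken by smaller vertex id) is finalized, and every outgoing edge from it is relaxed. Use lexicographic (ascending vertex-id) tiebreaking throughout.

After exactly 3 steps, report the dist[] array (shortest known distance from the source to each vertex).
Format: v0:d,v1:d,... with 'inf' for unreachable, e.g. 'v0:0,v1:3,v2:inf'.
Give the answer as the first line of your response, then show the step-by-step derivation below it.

v0:8,v1:inf,v2:10,v3:26,v4:inf,v5:0

step 1: dist = v0:8,v1:inf,v2:10,v3:inf,v4:inf,v5:0
step 2: dist = v0:8,v1:inf,v2:10,v3:inf,v4:inf,v5:0
step 3: dist = v0:8,v1:inf,v2:10,v3:26,v4:inf,v5:0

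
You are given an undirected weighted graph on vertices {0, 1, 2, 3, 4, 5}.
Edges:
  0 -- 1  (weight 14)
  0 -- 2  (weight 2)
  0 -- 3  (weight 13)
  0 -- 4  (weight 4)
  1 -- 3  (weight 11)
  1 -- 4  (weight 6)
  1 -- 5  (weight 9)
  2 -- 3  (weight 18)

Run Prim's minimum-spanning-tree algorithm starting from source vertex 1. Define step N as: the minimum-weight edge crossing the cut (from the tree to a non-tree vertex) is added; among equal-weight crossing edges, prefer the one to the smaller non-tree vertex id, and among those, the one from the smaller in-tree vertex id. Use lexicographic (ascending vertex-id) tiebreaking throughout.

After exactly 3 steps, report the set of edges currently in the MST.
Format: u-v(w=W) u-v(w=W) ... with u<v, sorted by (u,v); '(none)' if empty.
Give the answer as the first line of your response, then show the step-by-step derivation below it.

0-2(w=2) 0-4(w=4) 1-4(w=6)

step 1: add edge 1-4 (w=6); MST = {1-4(w=6)}
step 2: add edge 0-4 (w=4); MST = {0-4(w=4) 1-4(w=6)}
step 3: add edge 0-2 (w=2); MST = {0-2(w=2) 0-4(w=4) 1-4(w=6)}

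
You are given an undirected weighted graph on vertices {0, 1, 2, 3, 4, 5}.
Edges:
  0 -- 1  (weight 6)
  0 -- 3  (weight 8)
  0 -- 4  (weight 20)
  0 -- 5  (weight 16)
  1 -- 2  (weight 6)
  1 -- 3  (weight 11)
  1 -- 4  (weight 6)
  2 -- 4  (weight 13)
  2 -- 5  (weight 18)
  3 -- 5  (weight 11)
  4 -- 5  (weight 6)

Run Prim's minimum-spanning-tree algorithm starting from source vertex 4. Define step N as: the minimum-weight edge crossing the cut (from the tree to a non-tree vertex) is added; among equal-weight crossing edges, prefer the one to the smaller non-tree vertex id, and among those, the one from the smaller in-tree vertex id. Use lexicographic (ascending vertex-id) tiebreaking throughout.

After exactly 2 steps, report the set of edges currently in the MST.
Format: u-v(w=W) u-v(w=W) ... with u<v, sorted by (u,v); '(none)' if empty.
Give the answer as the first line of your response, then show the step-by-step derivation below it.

0-1(w=6) 1-4(w=6)

step 1: add edge 1-4 (w=6); MST = {1-4(w=6)}
step 2: add edge 0-1 (w=6); MST = {0-1(w=6) 1-4(w=6)}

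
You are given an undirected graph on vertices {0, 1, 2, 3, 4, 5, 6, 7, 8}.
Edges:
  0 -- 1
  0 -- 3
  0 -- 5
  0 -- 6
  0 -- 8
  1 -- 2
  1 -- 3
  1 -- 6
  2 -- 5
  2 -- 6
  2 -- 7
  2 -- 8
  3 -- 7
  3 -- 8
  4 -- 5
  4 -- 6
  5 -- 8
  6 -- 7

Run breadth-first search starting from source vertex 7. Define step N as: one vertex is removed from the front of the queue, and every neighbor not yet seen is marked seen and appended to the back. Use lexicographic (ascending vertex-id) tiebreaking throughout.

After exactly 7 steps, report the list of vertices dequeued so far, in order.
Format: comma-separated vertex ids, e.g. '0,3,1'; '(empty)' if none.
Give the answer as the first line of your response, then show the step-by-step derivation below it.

7,2,3,6,1,5,8

step 1: dequeue 7; queue=[2,3,6]; order=7
step 2: dequeue 2; queue=[3,6,1,5,8]; order=7,2
step 3: dequeue 3; queue=[6,1,5,8,0]; order=7,2,3
step 4: dequeue 6; queue=[1,5,8,0,4]; order=7,2,3,6
step 5: dequeue 1; queue=[5,8,0,4]; order=7,2,3,6,1
step 6: dequeue 5; queue=[8,0,4]; order=7,2,3,6,1,5
step 7: dequeue 8; queue=[0,4]; order=7,2,3,6,1,5,8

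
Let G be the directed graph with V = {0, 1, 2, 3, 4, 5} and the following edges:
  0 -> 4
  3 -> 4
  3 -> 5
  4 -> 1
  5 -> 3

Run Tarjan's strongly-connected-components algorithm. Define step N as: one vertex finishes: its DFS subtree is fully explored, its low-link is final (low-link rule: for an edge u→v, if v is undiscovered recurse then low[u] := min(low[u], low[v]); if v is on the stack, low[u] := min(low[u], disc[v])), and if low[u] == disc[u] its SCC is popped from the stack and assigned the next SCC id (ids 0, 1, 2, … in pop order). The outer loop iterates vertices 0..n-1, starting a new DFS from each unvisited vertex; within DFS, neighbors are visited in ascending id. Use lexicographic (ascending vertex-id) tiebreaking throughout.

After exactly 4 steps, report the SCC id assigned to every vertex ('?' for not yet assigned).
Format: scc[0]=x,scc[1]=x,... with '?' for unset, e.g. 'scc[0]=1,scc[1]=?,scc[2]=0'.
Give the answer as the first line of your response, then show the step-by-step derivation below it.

scc[0]=2,scc[1]=0,scc[2]=3,scc[3]=?,scc[4]=1,scc[5]=?

step 1: low=(low[0]=0,low[1]=2,low[2]=?,low[3]=?,low[4]=1,low[5]=?); scc=(scc[0]=?,scc[1]=0,scc[2]=?,scc[3]=?,scc[4]=?,scc[5]=?)
step 2: low=(low[0]=0,low[1]=2,low[2]=?,low[3]=?,low[4]=1,low[5]=?); scc=(scc[0]=?,scc[1]=0,scc[2]=?,scc[3]=?,scc[4]=1,scc[5]=?)
step 3: low=(low[0]=0,low[1]=2,low[2]=?,low[3]=?,low[4]=1,low[5]=?); scc=(scc[0]=2,scc[1]=0,scc[2]=?,scc[3]=?,scc[4]=1,scc[5]=?)
step 4: low=(low[0]=0,low[1]=2,low[2]=3,low[3]=?,low[4]=1,low[5]=?); scc=(scc[0]=2,scc[1]=0,scc[2]=3,scc[3]=?,scc[4]=1,scc[5]=?)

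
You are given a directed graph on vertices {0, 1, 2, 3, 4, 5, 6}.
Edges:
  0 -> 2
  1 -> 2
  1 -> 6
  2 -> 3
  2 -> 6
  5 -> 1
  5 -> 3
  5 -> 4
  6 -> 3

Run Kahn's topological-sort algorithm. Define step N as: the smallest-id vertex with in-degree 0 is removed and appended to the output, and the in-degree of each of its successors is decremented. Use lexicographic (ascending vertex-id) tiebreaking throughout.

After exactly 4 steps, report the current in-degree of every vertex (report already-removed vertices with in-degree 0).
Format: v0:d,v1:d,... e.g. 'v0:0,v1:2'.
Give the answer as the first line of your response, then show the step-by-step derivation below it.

v0:0,v1:0,v2:0,v3:1,v4:0,v5:0,v6:0

step 1: output 0; order=[0]; indeg=(0,1,1,3,1,0,2)
step 2: output 5; order=[0,5]; indeg=(0,0,1,2,0,0,2)
step 3: output 1; order=[0,5,1]; indeg=(0,0,0,2,0,0,1)
step 4: output 2; order=[0,5,1,2]; indeg=(0,0,0,1,0,0,0)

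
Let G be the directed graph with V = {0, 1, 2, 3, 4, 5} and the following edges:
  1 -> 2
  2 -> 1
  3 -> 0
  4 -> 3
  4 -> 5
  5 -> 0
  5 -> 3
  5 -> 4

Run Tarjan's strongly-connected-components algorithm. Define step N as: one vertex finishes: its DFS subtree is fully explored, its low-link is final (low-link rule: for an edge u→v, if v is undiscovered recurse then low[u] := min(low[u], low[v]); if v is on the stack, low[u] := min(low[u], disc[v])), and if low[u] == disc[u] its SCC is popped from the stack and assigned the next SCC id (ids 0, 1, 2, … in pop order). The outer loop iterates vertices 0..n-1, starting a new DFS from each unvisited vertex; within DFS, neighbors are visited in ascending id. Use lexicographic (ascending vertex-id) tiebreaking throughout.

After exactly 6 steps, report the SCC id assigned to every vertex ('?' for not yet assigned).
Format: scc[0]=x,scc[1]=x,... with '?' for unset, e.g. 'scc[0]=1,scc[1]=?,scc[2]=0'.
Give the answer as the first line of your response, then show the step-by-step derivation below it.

scc[0]=0,scc[1]=1,scc[2]=1,scc[3]=2,scc[4]=3,scc[5]=3

step 1: low=(low[0]=0,low[1]=?,low[2]=?,low[3]=?,low[4]=?,low[5]=?); scc=(scc[0]=0,scc[1]=?,scc[2]=?,scc[3]=?,scc[4]=?,scc[5]=?)
step 2: low=(low[0]=0,low[1]=1,low[2]=1,low[3]=?,low[4]=?,low[5]=?); scc=(scc[0]=0,scc[1]=?,scc[2]=?,scc[3]=?,scc[4]=?,scc[5]=?)
step 3: low=(low[0]=0,low[1]=1,low[2]=1,low[3]=?,low[4]=?,low[5]=?); scc=(scc[0]=0,scc[1]=1,scc[2]=1,scc[3]=?,scc[4]=?,scc[5]=?)
step 4: low=(low[0]=0,low[1]=1,low[2]=1,low[3]=3,low[4]=?,low[5]=?); scc=(scc[0]=0,scc[1]=1,scc[2]=1,scc[3]=2,scc[4]=?,scc[5]=?)
step 5: low=(low[0]=0,low[1]=1,low[2]=1,low[3]=3,low[4]=4,low[5]=4); scc=(scc[0]=0,scc[1]=1,scc[2]=1,scc[3]=2,scc[4]=?,scc[5]=?)
step 6: low=(low[0]=0,low[1]=1,low[2]=1,low[3]=3,low[4]=4,low[5]=4); scc=(scc[0]=0,scc[1]=1,scc[2]=1,scc[3]=2,scc[4]=3,scc[5]=3)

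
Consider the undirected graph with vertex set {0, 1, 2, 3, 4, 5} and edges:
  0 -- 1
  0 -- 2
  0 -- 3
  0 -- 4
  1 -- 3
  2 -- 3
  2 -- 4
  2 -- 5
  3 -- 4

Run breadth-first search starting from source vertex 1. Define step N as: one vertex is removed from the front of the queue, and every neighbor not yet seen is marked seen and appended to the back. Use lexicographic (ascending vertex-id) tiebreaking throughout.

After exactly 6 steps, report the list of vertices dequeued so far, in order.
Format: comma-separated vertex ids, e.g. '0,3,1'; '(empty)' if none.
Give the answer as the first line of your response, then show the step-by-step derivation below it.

1,0,3,2,4,5

step 1: dequeue 1; queue=[0,3]; order=1
step 2: dequeue 0; queue=[3,2,4]; order=1,0
step 3: dequeue 3; queue=[2,4]; order=1,0,3
step 4: dequeue 2; queue=[4,5]; order=1,0,3,2
step 5: dequeue 4; queue=[5]; order=1,0,3,2,4
step 6: dequeue 5; queue=[(empty)]; order=1,0,3,2,4,5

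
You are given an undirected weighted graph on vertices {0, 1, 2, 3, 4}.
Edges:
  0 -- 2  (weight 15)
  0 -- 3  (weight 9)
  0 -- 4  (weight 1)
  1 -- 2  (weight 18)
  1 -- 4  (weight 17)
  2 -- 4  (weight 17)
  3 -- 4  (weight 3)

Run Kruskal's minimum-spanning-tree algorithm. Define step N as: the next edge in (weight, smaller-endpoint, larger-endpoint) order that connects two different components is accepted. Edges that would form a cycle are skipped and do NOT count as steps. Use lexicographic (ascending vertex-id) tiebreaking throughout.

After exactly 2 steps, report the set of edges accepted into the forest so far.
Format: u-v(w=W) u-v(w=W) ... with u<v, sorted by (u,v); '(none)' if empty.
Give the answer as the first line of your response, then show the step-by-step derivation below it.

0-4(w=1) 3-4(w=3)

step 1: add edge 0-4 (w=1); MST = {0-4(w=1)}
step 2: add edge 3-4 (w=3); MST = {0-4(w=1) 3-4(w=3)}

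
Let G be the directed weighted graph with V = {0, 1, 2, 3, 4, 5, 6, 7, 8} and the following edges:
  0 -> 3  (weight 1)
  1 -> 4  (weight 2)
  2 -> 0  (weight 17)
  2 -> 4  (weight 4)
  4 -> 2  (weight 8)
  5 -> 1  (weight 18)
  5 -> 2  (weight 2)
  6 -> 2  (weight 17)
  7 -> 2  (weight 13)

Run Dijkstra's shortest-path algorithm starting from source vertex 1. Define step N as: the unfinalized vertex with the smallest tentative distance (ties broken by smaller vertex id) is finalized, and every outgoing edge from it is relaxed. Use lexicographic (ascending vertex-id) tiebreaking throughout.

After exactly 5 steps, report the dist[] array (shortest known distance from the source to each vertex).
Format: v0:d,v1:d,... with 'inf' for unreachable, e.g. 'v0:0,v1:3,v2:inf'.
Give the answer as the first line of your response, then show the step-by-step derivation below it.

v0:27,v1:0,v2:10,v3:28,v4:2,v5:inf,v6:inf,v7:inf,v8:inf

step 1: dist = v0:inf,v1:0,v2:inf,v3:inf,v4:2,v5:inf,v6:inf,v7:inf,v8:inf
step 2: dist = v0:inf,v1:0,v2:10,v3:inf,v4:2,v5:inf,v6:inf,v7:inf,v8:inf
step 3: dist = v0:27,v1:0,v2:10,v3:inf,v4:2,v5:inf,v6:inf,v7:inf,v8:inf
step 4: dist = v0:27,v1:0,v2:10,v3:28,v4:2,v5:inf,v6:inf,v7:inf,v8:inf
step 5: dist = v0:27,v1:0,v2:10,v3:28,v4:2,v5:inf,v6:inf,v7:inf,v8:inf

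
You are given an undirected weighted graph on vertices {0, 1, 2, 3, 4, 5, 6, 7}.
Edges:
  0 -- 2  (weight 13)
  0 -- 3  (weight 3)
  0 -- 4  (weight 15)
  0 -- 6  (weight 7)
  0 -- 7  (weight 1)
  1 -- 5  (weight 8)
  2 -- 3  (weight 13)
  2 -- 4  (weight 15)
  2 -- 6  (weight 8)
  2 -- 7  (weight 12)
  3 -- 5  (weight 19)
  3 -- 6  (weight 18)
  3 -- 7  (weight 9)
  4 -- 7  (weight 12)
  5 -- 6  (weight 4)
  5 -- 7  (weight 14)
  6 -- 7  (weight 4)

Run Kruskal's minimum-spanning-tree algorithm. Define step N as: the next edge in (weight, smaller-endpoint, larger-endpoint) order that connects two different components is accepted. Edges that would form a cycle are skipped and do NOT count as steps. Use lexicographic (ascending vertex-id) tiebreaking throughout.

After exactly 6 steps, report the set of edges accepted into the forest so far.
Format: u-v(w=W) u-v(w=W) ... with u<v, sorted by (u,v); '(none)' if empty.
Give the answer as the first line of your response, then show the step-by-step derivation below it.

0-3(w=3) 0-7(w=1) 1-5(w=8) 2-6(w=8) 5-6(w=4) 6-7(w=4)

step 1: add edge 0-7 (w=1); MST = {0-7(w=1)}
step 2: add edge 0-3 (w=3); MST = {0-3(w=3) 0-7(w=1)}
step 3: add edge 5-6 (w=4); MST = {0-3(w=3) 0-7(w=1) 5-6(w=4)}
step 4: add edge 6-7 (w=4); MST = {0-3(w=3) 0-7(w=1) 5-6(w=4) 6-7(w=4)}
step 5: add edge 1-5 (w=8); MST = {0-3(w=3) 0-7(w=1) 1-5(w=8) 5-6(w=4) 6-7(w=4)}
step 6: add edge 2-6 (w=8); MST = {0-3(w=3) 0-7(w=1) 1-5(w=8) 2-6(w=8) 5-6(w=4) 6-7(w=4)}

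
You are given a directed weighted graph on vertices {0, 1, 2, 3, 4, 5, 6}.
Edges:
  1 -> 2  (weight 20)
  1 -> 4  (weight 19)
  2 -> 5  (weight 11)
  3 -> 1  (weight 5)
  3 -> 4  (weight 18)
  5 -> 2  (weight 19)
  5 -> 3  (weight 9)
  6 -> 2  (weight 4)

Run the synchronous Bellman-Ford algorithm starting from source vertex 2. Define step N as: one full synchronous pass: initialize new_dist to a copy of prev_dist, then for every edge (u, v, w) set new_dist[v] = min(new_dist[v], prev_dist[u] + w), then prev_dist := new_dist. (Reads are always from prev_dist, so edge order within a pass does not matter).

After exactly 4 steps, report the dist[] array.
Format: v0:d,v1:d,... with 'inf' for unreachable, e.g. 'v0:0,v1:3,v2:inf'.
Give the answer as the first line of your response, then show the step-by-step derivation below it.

v0:inf,v1:25,v2:0,v3:20,v4:38,v5:11,v6:inf

step 1: dist = v0:inf,v1:inf,v2:0,v3:inf,v4:inf,v5:11,v6:inf
step 2: dist = v0:inf,v1:inf,v2:0,v3:20,v4:inf,v5:11,v6:inf
step 3: dist = v0:inf,v1:25,v2:0,v3:20,v4:38,v5:11,v6:inf
step 4: dist = v0:inf,v1:25,v2:0,v3:20,v4:38,v5:11,v6:inf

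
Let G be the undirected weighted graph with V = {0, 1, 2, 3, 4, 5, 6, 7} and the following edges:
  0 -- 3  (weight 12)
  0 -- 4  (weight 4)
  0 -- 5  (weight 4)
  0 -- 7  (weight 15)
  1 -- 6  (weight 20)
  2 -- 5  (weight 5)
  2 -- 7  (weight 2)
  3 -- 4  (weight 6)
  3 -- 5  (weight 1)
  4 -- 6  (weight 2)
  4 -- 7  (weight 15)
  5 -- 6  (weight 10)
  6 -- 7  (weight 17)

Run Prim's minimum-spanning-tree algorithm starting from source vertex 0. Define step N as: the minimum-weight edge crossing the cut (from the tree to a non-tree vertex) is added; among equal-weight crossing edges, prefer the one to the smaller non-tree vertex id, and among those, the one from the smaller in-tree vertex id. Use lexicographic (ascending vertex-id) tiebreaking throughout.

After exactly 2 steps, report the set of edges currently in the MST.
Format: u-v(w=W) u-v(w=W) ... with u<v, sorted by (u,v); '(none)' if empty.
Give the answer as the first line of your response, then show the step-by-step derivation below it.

0-4(w=4) 4-6(w=2)

step 1: add edge 0-4 (w=4); MST = {0-4(w=4)}
step 2: add edge 4-6 (w=2); MST = {0-4(w=4) 4-6(w=2)}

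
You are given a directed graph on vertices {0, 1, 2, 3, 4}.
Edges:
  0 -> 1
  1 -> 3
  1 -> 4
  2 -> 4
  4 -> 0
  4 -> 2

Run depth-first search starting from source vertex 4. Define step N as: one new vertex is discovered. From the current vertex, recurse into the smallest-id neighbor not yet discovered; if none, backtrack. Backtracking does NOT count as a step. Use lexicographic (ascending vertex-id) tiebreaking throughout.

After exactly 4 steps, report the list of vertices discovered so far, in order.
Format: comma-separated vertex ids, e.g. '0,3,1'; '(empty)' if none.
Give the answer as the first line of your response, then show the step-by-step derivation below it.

4,0,1,3

step 1: discover 4; path=4; order=4
step 2: discover 0; path=4>0; order=4,0
step 3: discover 1; path=4>0>1; order=4,0,1
step 4: discover 3; path=4>0>1>3; order=4,0,1,3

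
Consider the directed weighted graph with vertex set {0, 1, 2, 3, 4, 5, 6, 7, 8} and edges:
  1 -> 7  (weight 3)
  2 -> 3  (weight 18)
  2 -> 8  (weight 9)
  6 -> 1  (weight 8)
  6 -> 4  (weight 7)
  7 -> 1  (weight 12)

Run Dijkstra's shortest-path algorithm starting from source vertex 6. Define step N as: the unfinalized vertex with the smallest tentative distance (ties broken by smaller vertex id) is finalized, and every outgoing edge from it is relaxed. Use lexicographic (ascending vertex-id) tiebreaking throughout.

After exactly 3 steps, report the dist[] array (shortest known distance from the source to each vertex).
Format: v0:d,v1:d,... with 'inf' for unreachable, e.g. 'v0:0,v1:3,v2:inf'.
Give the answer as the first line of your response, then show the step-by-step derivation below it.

v0:inf,v1:8,v2:inf,v3:inf,v4:7,v5:inf,v6:0,v7:11,v8:inf

step 1: dist = v0:inf,v1:8,v2:inf,v3:inf,v4:7,v5:inf,v6:0,v7:inf,v8:inf
step 2: dist = v0:inf,v1:8,v2:inf,v3:inf,v4:7,v5:inf,v6:0,v7:inf,v8:inf
step 3: dist = v0:inf,v1:8,v2:inf,v3:inf,v4:7,v5:inf,v6:0,v7:11,v8:inf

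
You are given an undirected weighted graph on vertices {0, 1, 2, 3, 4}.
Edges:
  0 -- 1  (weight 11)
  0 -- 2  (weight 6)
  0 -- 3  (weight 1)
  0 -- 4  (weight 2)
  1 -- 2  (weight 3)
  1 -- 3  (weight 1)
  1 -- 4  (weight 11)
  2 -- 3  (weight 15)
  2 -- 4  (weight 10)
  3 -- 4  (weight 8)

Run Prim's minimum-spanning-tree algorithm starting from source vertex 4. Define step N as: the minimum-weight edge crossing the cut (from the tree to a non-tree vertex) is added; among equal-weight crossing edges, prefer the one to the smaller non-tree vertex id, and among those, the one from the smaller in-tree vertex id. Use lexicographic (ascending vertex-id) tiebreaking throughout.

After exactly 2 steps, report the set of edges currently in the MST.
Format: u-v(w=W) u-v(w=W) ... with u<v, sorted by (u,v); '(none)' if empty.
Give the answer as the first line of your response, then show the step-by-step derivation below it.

0-3(w=1) 0-4(w=2)

step 1: add edge 0-4 (w=2); MST = {0-4(w=2)}
step 2: add edge 0-3 (w=1); MST = {0-3(w=1) 0-4(w=2)}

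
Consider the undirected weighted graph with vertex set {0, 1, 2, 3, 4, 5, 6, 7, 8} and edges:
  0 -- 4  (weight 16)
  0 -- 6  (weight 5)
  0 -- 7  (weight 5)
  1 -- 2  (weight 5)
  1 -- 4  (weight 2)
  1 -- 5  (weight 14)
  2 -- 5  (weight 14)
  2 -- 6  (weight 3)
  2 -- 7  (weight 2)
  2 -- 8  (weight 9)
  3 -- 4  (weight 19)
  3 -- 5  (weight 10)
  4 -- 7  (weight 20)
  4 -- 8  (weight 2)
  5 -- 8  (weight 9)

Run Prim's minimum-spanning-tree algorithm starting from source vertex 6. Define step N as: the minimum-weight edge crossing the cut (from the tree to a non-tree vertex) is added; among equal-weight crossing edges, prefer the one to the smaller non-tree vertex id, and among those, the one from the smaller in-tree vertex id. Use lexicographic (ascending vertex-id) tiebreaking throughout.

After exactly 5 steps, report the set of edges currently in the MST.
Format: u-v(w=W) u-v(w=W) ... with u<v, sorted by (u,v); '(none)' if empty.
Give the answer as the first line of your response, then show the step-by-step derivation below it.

0-6(w=5) 1-2(w=5) 1-4(w=2) 2-6(w=3) 2-7(w=2)

step 1: add edge 2-6 (w=3); MST = {2-6(w=3)}
step 2: add edge 2-7 (w=2); MST = {2-6(w=3) 2-7(w=2)}
step 3: add edge 0-6 (w=5); MST = {0-6(w=5) 2-6(w=3) 2-7(w=2)}
step 4: add edge 1-2 (w=5); MST = {0-6(w=5) 1-2(w=5) 2-6(w=3) 2-7(w=2)}
step 5: add edge 1-4 (w=2); MST = {0-6(w=5) 1-2(w=5) 1-4(w=2) 2-6(w=3) 2-7(w=2)}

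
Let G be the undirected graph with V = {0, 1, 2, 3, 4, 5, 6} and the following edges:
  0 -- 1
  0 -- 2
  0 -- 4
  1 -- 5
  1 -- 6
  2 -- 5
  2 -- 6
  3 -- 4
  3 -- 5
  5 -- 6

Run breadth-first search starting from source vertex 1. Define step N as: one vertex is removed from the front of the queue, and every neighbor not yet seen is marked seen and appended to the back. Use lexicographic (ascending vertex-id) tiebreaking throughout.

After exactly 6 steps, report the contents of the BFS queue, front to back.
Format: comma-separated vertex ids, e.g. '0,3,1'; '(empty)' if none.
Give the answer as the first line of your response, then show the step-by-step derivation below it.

3

step 1: dequeue 1; queue=[0,5,6]; order=1
step 2: dequeue 0; queue=[5,6,2,4]; order=1,0
step 3: dequeue 5; queue=[6,2,4,3]; order=1,0,5
step 4: dequeue 6; queue=[2,4,3]; order=1,0,5,6
step 5: dequeue 2; queue=[4,3]; order=1,0,5,6,2
step 6: dequeue 4; queue=[3]; order=1,0,5,6,2,4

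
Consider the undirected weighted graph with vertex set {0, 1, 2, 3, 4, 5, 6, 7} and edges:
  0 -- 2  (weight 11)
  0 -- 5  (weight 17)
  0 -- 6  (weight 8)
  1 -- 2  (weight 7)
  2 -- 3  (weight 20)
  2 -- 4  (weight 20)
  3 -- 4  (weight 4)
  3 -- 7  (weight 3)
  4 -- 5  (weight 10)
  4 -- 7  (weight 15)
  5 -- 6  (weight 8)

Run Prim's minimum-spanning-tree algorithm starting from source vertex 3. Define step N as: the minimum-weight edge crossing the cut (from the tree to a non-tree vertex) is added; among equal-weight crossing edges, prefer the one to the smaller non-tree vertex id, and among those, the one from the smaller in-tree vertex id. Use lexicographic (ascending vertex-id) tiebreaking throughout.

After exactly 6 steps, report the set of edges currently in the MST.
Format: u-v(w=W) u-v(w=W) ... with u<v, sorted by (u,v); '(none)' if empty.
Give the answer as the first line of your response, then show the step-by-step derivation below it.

0-2(w=11) 0-6(w=8) 3-4(w=4) 3-7(w=3) 4-5(w=10) 5-6(w=8)

step 1: add edge 3-7 (w=3); MST = {3-7(w=3)}
step 2: add edge 3-4 (w=4); MST = {3-4(w=4) 3-7(w=3)}
step 3: add edge 4-5 (w=10); MST = {3-4(w=4) 3-7(w=3) 4-5(w=10)}
step 4: add edge 5-6 (w=8); MST = {3-4(w=4) 3-7(w=3) 4-5(w=10) 5-6(w=8)}
step 5: add edge 0-6 (w=8); MST = {0-6(w=8) 3-4(w=4) 3-7(w=3) 4-5(w=10) 5-6(w=8)}
step 6: add edge 0-2 (w=11); MST = {0-2(w=11) 0-6(w=8) 3-4(w=4) 3-7(w=3) 4-5(w=10) 5-6(w=8)}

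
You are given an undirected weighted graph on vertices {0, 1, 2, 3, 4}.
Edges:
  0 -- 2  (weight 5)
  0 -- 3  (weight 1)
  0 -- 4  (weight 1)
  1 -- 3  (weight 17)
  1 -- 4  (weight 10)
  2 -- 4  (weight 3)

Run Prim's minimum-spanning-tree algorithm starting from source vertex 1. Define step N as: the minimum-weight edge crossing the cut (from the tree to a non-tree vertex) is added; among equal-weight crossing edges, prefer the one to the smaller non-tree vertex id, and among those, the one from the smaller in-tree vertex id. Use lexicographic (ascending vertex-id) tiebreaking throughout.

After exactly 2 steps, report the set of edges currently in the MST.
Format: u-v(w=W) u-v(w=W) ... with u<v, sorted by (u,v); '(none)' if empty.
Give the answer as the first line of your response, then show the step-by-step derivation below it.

0-4(w=1) 1-4(w=10)

step 1: add edge 1-4 (w=10); MST = {1-4(w=10)}
step 2: add edge 0-4 (w=1); MST = {0-4(w=1) 1-4(w=10)}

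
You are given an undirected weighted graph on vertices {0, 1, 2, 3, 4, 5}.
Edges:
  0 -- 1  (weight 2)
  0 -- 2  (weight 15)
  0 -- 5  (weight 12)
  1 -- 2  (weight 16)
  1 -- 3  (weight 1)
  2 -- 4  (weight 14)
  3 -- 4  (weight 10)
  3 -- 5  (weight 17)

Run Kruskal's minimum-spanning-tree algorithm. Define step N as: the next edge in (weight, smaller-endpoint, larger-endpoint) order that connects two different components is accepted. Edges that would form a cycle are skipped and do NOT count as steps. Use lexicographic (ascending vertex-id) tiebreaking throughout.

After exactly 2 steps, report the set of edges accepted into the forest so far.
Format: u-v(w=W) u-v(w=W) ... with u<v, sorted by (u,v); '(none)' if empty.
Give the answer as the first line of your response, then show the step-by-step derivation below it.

0-1(w=2) 1-3(w=1)

step 1: add edge 1-3 (w=1); MST = {1-3(w=1)}
step 2: add edge 0-1 (w=2); MST = {0-1(w=2) 1-3(w=1)}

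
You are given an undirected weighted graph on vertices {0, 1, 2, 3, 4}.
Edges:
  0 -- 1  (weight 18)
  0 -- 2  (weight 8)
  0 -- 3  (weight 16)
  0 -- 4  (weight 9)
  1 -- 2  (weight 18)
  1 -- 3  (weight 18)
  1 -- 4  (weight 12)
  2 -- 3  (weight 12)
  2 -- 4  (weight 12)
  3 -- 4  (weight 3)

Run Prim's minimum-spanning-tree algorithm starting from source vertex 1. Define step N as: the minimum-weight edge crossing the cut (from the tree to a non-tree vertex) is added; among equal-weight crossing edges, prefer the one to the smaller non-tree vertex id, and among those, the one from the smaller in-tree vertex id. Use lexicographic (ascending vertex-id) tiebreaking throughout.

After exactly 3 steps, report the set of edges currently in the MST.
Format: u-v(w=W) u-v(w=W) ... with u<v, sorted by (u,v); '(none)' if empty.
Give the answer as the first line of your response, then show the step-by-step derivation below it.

0-4(w=9) 1-4(w=12) 3-4(w=3)

step 1: add edge 1-4 (w=12); MST = {1-4(w=12)}
step 2: add edge 3-4 (w=3); MST = {1-4(w=12) 3-4(w=3)}
step 3: add edge 0-4 (w=9); MST = {0-4(w=9) 1-4(w=12) 3-4(w=3)}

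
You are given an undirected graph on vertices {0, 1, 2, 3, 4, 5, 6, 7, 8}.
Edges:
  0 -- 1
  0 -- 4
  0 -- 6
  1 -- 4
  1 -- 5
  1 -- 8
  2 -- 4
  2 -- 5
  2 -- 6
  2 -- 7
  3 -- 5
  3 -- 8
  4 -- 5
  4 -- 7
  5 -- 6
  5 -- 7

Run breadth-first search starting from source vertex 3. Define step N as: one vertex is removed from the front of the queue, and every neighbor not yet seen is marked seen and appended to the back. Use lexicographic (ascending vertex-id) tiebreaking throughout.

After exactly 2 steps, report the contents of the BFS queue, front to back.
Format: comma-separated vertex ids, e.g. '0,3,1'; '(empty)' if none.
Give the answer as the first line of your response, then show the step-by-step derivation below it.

8,1,2,4,6,7

step 1: dequeue 3; queue=[5,8]; order=3
step 2: dequeue 5; queue=[8,1,2,4,6,7]; order=3,5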